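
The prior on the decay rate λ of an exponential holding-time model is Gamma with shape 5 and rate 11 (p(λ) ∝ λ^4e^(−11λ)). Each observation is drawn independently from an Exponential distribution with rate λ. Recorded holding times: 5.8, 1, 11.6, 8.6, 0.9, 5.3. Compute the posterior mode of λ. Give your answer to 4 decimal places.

The Exponential(rate=λ) likelihood is ∝ λ^n e^(−λΣtᵢ). Here n = 6 and Σtᵢ = 5.8 + 1 + 11.6 + 8.6 + 0.9 + 5.3 = 33.2.
Posterior ∝ λ^4e^(−11λ) · λ^6e^(−33.2λ) = λ^10e^(−44.2λ), i.e. Gamma(11, 44.2).
Mode = (a−1)/b = 10/44.2 ≈ 0.2262.

λ̂_MAP = 0.2262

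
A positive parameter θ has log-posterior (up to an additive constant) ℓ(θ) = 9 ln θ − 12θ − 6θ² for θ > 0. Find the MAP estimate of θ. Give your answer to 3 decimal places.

ℓ'(θ) = 9/θ − 12 − 12θ. Setting this to zero and multiplying by θ: 12θ² + 12θ − 9 = 0.
θ = (−12 + √(12² + 4·12·9)) / (2·12) = (−12 + √576) / 24 = (−12 + 24)/24 = 1/2.
ℓ''(θ) = −9/θ² − 12 < 0, confirming a maximum.

θ̂_MAP = 0.500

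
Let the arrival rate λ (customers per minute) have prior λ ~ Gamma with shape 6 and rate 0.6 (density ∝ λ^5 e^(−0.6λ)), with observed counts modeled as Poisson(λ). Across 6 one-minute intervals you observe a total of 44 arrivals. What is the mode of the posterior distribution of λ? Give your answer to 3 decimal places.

λ̂_MAP = 7.424

Σxᵢ = 44, n = 6.
Posterior ∝ λ^5e^(−0.6λ) · λ^44e^(−6λ) = λ^49e^(−6.6λ), i.e. Gamma(shape=50, rate=6.6).
The mode of a Gamma(a, b) with a ≥ 1 (shape–rate) is (a−1)/b = 49/6.6 ≈ 7.424.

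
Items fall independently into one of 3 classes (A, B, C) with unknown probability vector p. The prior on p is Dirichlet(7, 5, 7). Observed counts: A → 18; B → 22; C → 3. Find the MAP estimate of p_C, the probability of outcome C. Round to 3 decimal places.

The posterior is Dirichlet(αᵢ + nᵢ) = Dirichlet(25, 27, 10).
For a Dirichlet(a₁,…,a_K) with all aᵢ > 1, the mode has j-th component (aⱼ − 1)/(Σaᵢ − K).
Here Σaᵢ = 62 and K = 3, so p_C = (10 − 1)/(62 − 3) = 9/59 ≈ 0.153.

MAP estimate of p_C = 0.153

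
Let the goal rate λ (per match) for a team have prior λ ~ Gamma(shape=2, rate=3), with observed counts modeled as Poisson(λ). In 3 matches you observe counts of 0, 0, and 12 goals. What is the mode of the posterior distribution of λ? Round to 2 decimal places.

λ̂_MAP = 2.17

Σxᵢ = 0+0+12 = 12, with n = 3.
Posterior ∝ λe^(−3λ) · λ^12e^(−3λ) = λ^13e^(−6λ), i.e. Gamma(shape=14, rate=6).
The mode of a Gamma(a, b) with a ≥ 1 (shape–rate) is (a−1)/b = 13/6 ≈ 2.17.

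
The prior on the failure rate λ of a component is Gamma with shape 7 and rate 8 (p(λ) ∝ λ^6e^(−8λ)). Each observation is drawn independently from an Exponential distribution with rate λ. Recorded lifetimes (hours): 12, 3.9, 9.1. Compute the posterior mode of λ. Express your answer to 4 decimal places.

The Exponential(rate=λ) likelihood is ∝ λ^n e^(−λΣtᵢ). Here n = 3 and Σtᵢ = 12 + 3.9 + 9.1 = 25.
Posterior ∝ λ^6e^(−8λ) · λ^3e^(−25λ) = λ^9e^(−33λ), i.e. Gamma(10, 33).
Mode = (a−1)/b = 9/33 ≈ 0.2727.

λ̂_MAP = 0.2727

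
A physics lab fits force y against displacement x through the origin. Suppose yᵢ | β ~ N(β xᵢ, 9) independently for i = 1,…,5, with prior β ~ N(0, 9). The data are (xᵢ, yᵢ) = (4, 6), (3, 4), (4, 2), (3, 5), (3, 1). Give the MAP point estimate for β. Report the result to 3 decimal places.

β̂_MAP = 1.033

log p(β | y) = −Σ(yᵢ − βxᵢ)²/(2·9) − β²/(2·9) + const.
Setting the derivative to zero: Σxᵢ(yᵢ − βxᵢ)/9 − β/9 = 0, so β = Σxᵢyᵢ / (Σxᵢ² + σ²/τ²).
Σxᵢyᵢ = 4·6 + 3·4 + 4·2 + 3·5 + 3·1 = 62; Σxᵢ² = 59; σ²/τ² = 1.
β̂_MAP = 62 / (59 + 1) = 62/60 ≈ 1.033.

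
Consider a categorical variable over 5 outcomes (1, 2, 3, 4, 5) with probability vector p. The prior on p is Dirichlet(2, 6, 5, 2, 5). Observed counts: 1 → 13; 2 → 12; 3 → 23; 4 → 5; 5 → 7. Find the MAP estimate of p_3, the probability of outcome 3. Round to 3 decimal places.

MAP estimate: 0.360

The posterior is Dirichlet(αᵢ + nᵢ) = Dirichlet(15, 18, 28, 7, 12).
For a Dirichlet(a₁,…,a_K) with all aᵢ > 1, the mode has j-th component (aⱼ − 1)/(Σaᵢ − K).
Here Σaᵢ = 80 and K = 5, so p_3 = (28 − 1)/(80 − 5) = 27/75 ≈ 0.360.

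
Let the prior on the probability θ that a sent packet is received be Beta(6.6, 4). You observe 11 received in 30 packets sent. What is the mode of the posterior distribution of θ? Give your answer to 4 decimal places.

θ̂_MAP = 0.4301

Prior: Beta(6.6, 4).
Data: 11 successes in 30 trials. The binomial likelihood contributes θ^11(1−θ)^19, so the posterior is Beta(6.6+11, 4+19) = Beta(17.6, 23).
For Beta(a, b) with a, b > 1 the mode is (a−1)/(a+b−2) = 16.6/38.6 ≈ 0.4301.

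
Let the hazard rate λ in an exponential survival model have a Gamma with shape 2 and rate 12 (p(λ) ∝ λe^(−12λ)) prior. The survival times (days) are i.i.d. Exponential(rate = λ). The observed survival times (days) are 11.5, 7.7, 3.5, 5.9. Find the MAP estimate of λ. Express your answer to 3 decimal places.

λ̂_MAP = 0.123

The Exponential(rate=λ) likelihood is ∝ λ^n e^(−λΣtᵢ). Here n = 4 and Σtᵢ = 11.5 + 7.7 + 3.5 + 5.9 = 28.6.
Posterior ∝ λe^(−12λ) · λ^4e^(−28.6λ) = λ^5e^(−40.6λ), i.e. Gamma(6, 40.6).
Mode = (a−1)/b = 5/40.6 ≈ 0.123.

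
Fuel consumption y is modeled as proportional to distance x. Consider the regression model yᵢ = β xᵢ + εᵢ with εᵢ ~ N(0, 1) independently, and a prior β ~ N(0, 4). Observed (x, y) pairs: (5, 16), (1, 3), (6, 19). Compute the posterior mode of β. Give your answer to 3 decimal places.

β̂_MAP = 3.165

log p(β | y) = −Σ(yᵢ − βxᵢ)²/(2·1) − β²/(2·4) + const.
Setting the derivative to zero: Σxᵢ(yᵢ − βxᵢ)/1 − β/4 = 0, so β = Σxᵢyᵢ / (Σxᵢ² + σ²/τ²).
Σxᵢyᵢ = 5·16 + 1·3 + 6·19 = 197; Σxᵢ² = 62; σ²/τ² = 0.25.
β̂_MAP = 197 / (62 + 0.25) = 197/62.25 ≈ 3.165.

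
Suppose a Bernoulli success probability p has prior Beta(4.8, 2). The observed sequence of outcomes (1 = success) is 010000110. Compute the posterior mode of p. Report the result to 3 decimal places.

Prior: Beta(4.8, 2).
Data: 3 successes in 9 trials (from the sequence). The binomial likelihood contributes p^3(1−p)^6, so the posterior is Beta(4.8+3, 2+6) = Beta(7.8, 8).
For Beta(a, b) with a, b > 1 the mode is (a−1)/(a+b−2) = 6.8/13.8 ≈ 0.493.

p̂_MAP = 0.493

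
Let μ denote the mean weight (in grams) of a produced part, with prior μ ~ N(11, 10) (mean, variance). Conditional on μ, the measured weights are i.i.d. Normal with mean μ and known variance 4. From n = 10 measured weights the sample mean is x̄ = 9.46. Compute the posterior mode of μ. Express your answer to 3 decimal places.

μ̂_MAP = 9.519

n = 10, x̄ = 9.46.
For a Normal prior and Normal likelihood with known variance, the posterior is Normal; its mode equals its mean, the precision-weighted average.
Prior precision 1/σ₀² = 1/10 = 0.1; data precision n/σ² = 10/4 = 2.5.
μ̂ = (0.1·11 + 2.5·9.46) / (0.1 + 2.5) = 24.75/2.6 = 495/52 ≈ 9.519.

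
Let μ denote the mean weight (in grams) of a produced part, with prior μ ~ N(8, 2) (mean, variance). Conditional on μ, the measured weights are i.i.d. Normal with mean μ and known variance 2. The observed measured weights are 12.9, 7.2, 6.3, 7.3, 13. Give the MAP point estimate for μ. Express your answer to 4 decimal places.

μ̂_MAP = 9.1167

n = 5; x̄ = (12.9 + 7.2 + 6.3 + 7.3 + 13)/5 = 46.7/5 = 9.34.
For a Normal prior and Normal likelihood with known variance, the posterior is Normal; its mode equals its mean, the precision-weighted average.
Prior precision 1/σ₀² = 1/2 = 0.5; data precision n/σ² = 5/2 = 2.5.
μ̂ = (0.5·8 + 2.5·9.34) / (0.5 + 2.5) = 27.35/3 = 547/60 ≈ 9.1167.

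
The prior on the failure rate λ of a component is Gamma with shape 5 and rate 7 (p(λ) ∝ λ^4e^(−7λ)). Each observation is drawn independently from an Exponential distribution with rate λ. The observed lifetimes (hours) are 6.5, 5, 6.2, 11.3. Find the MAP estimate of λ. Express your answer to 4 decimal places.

The Exponential(rate=λ) likelihood is ∝ λ^n e^(−λΣtᵢ). Here n = 4 and Σtᵢ = 6.5 + 5 + 6.2 + 11.3 = 29.
Posterior ∝ λ^4e^(−7λ) · λ^4e^(−29λ) = λ^8e^(−36λ), i.e. Gamma(9, 36).
Mode = (a−1)/b = 8/36 ≈ 0.2222.

λ̂_MAP = 0.2222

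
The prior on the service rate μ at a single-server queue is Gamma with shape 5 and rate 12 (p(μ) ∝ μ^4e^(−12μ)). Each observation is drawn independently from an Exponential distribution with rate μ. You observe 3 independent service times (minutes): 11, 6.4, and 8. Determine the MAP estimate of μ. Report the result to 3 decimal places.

μ̂_MAP = 0.187

The Exponential(rate=μ) likelihood is ∝ μ^n e^(−μΣtᵢ). Here n = 3 and Σtᵢ = 11 + 6.4 + 8 = 25.4.
Posterior ∝ μ^4e^(−12μ) · μ^3e^(−25.4μ) = μ^7e^(−37.4μ), i.e. Gamma(8, 37.4).
Mode = (a−1)/b = 7/37.4 ≈ 0.187.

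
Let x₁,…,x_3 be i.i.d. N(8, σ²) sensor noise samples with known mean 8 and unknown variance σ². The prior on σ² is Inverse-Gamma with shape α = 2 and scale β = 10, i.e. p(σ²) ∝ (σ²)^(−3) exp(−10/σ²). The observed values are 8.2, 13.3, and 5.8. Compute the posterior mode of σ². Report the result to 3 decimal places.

σ̂²_MAP = 5.886

Sum of squared deviations about the known mean: SS = (8.2−8)² + (13.3−8)² + (5.8−8)² = 32.97.
The Normal likelihood contributes (σ²)^(−n/2) exp(−SS/(2σ²)), so the posterior is Inverse-Gamma(α + n/2, β + SS/2) = Inverse-Gamma(3.5, 26.485).
The mode of Inverse-Gamma(a, b) is b/(a+1) = 26.485/4.5 ≈ 5.886.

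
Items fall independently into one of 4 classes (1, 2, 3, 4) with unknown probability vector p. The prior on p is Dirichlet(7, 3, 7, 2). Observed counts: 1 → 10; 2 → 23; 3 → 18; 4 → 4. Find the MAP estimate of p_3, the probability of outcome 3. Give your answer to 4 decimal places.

MAP estimate: 0.3429

The posterior is Dirichlet(αᵢ + nᵢ) = Dirichlet(17, 26, 25, 6).
For a Dirichlet(a₁,…,a_K) with all aᵢ > 1, the mode has j-th component (aⱼ − 1)/(Σaᵢ − K).
Here Σaᵢ = 74 and K = 4, so p_3 = (25 − 1)/(74 − 4) = 24/70 ≈ 0.3429.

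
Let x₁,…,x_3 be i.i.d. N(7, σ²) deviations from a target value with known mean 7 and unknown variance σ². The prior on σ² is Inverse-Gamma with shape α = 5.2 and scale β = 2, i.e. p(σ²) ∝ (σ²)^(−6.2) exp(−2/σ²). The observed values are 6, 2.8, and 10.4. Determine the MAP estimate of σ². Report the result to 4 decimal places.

σ̂²_MAP = 2.2208

Sum of squared deviations about the known mean: SS = (6−7)² + (2.8−7)² + (10.4−7)² = 30.2.
The Normal likelihood contributes (σ²)^(−n/2) exp(−SS/(2σ²)), so the posterior is Inverse-Gamma(α + n/2, β + SS/2) = Inverse-Gamma(6.7, 17.1).
The mode of Inverse-Gamma(a, b) is b/(a+1) = 17.1/7.7 ≈ 2.2208.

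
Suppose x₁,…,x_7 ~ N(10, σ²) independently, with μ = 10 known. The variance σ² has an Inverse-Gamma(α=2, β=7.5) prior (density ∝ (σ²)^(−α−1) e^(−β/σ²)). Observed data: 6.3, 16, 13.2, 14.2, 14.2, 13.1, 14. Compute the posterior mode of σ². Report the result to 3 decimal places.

Sum of squared deviations about the known mean: SS = (6.3−10)² + (16−10)² + (13.2−10)² + (14.2−10)² + (14.2−10)² + (13.1−10)² + (14−10)² = 120.82.
The Normal likelihood contributes (σ²)^(−n/2) exp(−SS/(2σ²)), so the posterior is Inverse-Gamma(α + n/2, β + SS/2) = Inverse-Gamma(5.5, 67.91).
The mode of Inverse-Gamma(a, b) is b/(a+1) = 67.91/6.5 ≈ 10.448.

σ̂²_MAP = 10.448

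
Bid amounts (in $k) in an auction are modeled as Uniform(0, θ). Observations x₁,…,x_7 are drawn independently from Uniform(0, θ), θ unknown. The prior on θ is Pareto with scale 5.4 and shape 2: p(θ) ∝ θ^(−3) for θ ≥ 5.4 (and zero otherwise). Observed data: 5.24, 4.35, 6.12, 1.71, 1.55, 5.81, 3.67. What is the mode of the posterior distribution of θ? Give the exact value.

θ̂_MAP = 6.12

The Uniform(0, θ) likelihood is θ^(−n) for θ ≥ max(xᵢ), zero otherwise. Here max(xᵢ) = 6.12.
Posterior ∝ θ^(−3) · θ^(−7) = θ^(−10) on θ ≥ max(5.4, 6.12) = 6.12.
This density is strictly decreasing in θ, so the posterior mode lies at the lower boundary of the support.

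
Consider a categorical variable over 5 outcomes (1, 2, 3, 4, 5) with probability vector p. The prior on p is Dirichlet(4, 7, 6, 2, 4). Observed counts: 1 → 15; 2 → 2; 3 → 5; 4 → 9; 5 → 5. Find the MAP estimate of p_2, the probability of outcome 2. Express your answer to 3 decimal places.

The posterior is Dirichlet(αᵢ + nᵢ) = Dirichlet(19, 9, 11, 11, 9).
For a Dirichlet(a₁,…,a_K) with all aᵢ > 1, the mode has j-th component (aⱼ − 1)/(Σaᵢ − K).
Here Σaᵢ = 59 and K = 5, so p_2 = (9 − 1)/(59 − 5) = 8/54 ≈ 0.148.

MAP estimate: 0.148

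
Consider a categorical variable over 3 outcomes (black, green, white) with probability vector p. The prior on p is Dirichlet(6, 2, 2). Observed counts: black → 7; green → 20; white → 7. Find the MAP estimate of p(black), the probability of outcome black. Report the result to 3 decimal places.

The posterior is Dirichlet(αᵢ + nᵢ) = Dirichlet(13, 22, 9).
For a Dirichlet(a₁,…,a_K) with all aᵢ > 1, the mode has j-th component (aⱼ − 1)/(Σaᵢ − K).
Here Σaᵢ = 44 and K = 3, so p(black) = (13 − 1)/(44 − 3) = 12/41 ≈ 0.293.

MAP estimate of p(black) = 0.293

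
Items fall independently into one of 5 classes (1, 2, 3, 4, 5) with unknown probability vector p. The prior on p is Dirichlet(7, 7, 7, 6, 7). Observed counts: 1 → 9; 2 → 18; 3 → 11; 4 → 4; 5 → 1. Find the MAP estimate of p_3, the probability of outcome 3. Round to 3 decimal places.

The posterior is Dirichlet(αᵢ + nᵢ) = Dirichlet(16, 25, 18, 10, 8).
For a Dirichlet(a₁,…,a_K) with all aᵢ > 1, the mode has j-th component (aⱼ − 1)/(Σaᵢ − K).
Here Σaᵢ = 77 and K = 5, so p_3 = (18 − 1)/(77 − 5) = 17/72 ≈ 0.236.

MAP estimate: 0.236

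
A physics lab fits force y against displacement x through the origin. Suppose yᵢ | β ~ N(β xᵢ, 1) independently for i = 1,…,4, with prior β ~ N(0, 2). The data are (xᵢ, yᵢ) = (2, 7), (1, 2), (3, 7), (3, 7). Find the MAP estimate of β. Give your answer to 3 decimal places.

β̂_MAP = 2.468

log p(β | y) = −Σ(yᵢ − βxᵢ)²/(2·1) − β²/(2·2) + const.
Setting the derivative to zero: Σxᵢ(yᵢ − βxᵢ)/1 − β/2 = 0, so β = Σxᵢyᵢ / (Σxᵢ² + σ²/τ²).
Σxᵢyᵢ = 2·7 + 1·2 + 3·7 + 3·7 = 58; Σxᵢ² = 23; σ²/τ² = 0.5.
β̂_MAP = 58 / (23 + 0.5) = 58/23.5 ≈ 2.468.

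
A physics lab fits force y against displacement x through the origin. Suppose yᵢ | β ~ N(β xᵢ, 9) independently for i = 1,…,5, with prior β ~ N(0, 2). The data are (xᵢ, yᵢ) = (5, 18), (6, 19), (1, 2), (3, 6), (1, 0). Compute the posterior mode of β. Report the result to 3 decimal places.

β̂_MAP = 2.928

log p(β | y) = −Σ(yᵢ − βxᵢ)²/(2·9) − β²/(2·2) + const.
Setting the derivative to zero: Σxᵢ(yᵢ − βxᵢ)/9 − β/2 = 0, so β = Σxᵢyᵢ / (Σxᵢ² + σ²/τ²).
Σxᵢyᵢ = 5·18 + 6·19 + 1·2 + 3·6 + 1·0 = 224; Σxᵢ² = 72; σ²/τ² = 4.5.
β̂_MAP = 224 / (72 + 4.5) = 224/76.5 ≈ 2.928.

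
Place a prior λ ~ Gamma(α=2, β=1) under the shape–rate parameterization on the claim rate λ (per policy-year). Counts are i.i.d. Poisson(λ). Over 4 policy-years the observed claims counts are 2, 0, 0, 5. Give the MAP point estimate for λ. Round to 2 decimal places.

Σxᵢ = 2+0+0+5 = 7, with n = 4.
Posterior ∝ λe^(−1λ) · λ^7e^(−4λ) = λ^8e^(−5λ), i.e. Gamma(shape=9, rate=5).
The mode of a Gamma(a, b) with a ≥ 1 (shape–rate) is (a−1)/b = 8/5 ≈ 1.60.

λ̂_MAP = 1.60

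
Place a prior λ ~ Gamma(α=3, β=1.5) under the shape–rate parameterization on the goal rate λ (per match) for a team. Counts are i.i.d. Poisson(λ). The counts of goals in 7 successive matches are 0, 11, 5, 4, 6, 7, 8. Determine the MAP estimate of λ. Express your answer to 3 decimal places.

Σxᵢ = 0+11+5+4+6+7+8 = 41, with n = 7.
Posterior ∝ λ^2e^(−1.5λ) · λ^41e^(−7λ) = λ^43e^(−8.5λ), i.e. Gamma(shape=44, rate=8.5).
The mode of a Gamma(a, b) with a ≥ 1 (shape–rate) is (a−1)/b = 43/8.5 ≈ 5.059.

λ̂_MAP = 5.059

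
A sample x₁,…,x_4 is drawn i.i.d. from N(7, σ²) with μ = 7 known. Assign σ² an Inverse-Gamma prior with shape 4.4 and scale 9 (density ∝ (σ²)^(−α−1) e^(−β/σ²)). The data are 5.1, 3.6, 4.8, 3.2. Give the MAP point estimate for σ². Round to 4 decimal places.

σ̂²_MAP = 3.5439

Sum of squared deviations about the known mean: SS = (5.1−7)² + (3.6−7)² + (4.8−7)² + (3.2−7)² = 34.45.
The Normal likelihood contributes (σ²)^(−n/2) exp(−SS/(2σ²)), so the posterior is Inverse-Gamma(α + n/2, β + SS/2) = Inverse-Gamma(6.4, 26.225).
The mode of Inverse-Gamma(a, b) is b/(a+1) = 26.225/7.4 ≈ 3.5439.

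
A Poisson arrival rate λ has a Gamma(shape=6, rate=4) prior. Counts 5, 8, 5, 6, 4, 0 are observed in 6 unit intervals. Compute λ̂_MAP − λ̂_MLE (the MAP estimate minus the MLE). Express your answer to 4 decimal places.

MAP − MLE = -1.3667

Σxᵢ = 28. Posterior is Gamma(34, 10); MAP = (34−1)/10 = 33/10 ≈ 3.30000.
MLE = x̄ = 28/6 ≈ 4.66667.
Difference = 33/10 − 28/6 = -41/30 ≈ -1.3667.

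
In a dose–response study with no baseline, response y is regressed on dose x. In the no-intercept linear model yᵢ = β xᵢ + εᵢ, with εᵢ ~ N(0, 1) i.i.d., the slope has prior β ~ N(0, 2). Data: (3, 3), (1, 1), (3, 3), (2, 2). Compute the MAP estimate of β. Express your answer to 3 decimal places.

β̂_MAP = 0.979

log p(β | y) = −Σ(yᵢ − βxᵢ)²/(2·1) − β²/(2·2) + const.
Setting the derivative to zero: Σxᵢ(yᵢ − βxᵢ)/1 − β/2 = 0, so β = Σxᵢyᵢ / (Σxᵢ² + σ²/τ²).
Σxᵢyᵢ = 3·3 + 1·1 + 3·3 + 2·2 = 23; Σxᵢ² = 23; σ²/τ² = 0.5.
β̂_MAP = 23 / (23 + 0.5) = 23/23.5 ≈ 0.979.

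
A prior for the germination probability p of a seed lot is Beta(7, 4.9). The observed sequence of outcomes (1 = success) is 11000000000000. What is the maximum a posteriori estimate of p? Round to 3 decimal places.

Prior: Beta(7, 4.9).
Data: 2 successes in 14 trials (from the sequence). The binomial likelihood contributes p^2(1−p)^12, so the posterior is Beta(7+2, 4.9+12) = Beta(9, 16.9).
For Beta(a, b) with a, b > 1 the mode is (a−1)/(a+b−2) = 8/23.9 ≈ 0.335.

p̂_MAP = 0.335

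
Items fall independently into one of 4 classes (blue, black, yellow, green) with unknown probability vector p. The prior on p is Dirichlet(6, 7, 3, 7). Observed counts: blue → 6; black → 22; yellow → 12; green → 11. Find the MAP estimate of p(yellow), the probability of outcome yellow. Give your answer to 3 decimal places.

The posterior is Dirichlet(αᵢ + nᵢ) = Dirichlet(12, 29, 15, 18).
For a Dirichlet(a₁,…,a_K) with all aᵢ > 1, the mode has j-th component (aⱼ − 1)/(Σaᵢ − K).
Here Σaᵢ = 74 and K = 4, so p(yellow) = (15 − 1)/(74 − 4) = 14/70 ≈ 0.200.

MAP estimate of p(yellow) = 0.200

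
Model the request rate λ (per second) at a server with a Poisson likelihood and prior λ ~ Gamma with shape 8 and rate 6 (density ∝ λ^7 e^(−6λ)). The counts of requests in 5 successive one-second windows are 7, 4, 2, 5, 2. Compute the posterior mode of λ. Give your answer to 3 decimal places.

λ̂_MAP = 2.455

Σxᵢ = 7+4+2+5+2 = 20, with n = 5.
Posterior ∝ λ^7e^(−6λ) · λ^20e^(−5λ) = λ^27e^(−11λ), i.e. Gamma(shape=28, rate=11).
The mode of a Gamma(a, b) with a ≥ 1 (shape–rate) is (a−1)/b = 27/11 ≈ 2.455.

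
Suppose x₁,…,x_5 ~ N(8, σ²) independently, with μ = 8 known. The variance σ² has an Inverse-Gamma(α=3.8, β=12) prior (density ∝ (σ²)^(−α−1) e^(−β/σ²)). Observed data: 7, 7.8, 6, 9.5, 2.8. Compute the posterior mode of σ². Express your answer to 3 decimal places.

σ̂²_MAP = 3.995

Sum of squared deviations about the known mean: SS = (7−8)² + (7.8−8)² + (6−8)² + (9.5−8)² + (2.8−8)² = 34.33.
The Normal likelihood contributes (σ²)^(−n/2) exp(−SS/(2σ²)), so the posterior is Inverse-Gamma(α + n/2, β + SS/2) = Inverse-Gamma(6.3, 29.165).
The mode of Inverse-Gamma(a, b) is b/(a+1) = 29.165/7.3 ≈ 3.995.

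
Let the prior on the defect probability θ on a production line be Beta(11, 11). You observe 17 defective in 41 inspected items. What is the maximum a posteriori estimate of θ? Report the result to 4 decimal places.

Prior: Beta(11, 11).
Data: 17 successes in 41 trials. The binomial likelihood contributes θ^17(1−θ)^24, so the posterior is Beta(11+17, 11+24) = Beta(28, 35).
For Beta(a, b) with a, b > 1 the mode is (a−1)/(a+b−2) = 27/61 ≈ 0.4426.

θ̂_MAP = 0.4426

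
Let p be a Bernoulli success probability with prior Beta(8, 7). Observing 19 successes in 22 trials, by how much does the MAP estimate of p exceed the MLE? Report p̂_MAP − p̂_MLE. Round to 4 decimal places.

Posterior is Beta(27, 10); MAP = (27−1)/(37−2) = 26/35 ≈ 0.74286.
MLE ignores the prior: p̂_MLE = k/n = 19/22 ≈ 0.86364.
Difference = 26/35 − 19/22 = -93/770 ≈ -0.1208.

MAP − MLE = -0.1208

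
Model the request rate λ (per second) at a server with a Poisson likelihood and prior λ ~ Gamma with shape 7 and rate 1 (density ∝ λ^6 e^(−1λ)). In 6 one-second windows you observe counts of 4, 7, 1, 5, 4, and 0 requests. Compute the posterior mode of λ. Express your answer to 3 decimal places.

Σxᵢ = 4+7+1+5+4+0 = 21, with n = 6.
Posterior ∝ λ^6e^(−1λ) · λ^21e^(−6λ) = λ^27e^(−7λ), i.e. Gamma(shape=28, rate=7).
The mode of a Gamma(a, b) with a ≥ 1 (shape–rate) is (a−1)/b = 27/7 ≈ 3.857.

λ̂_MAP = 3.857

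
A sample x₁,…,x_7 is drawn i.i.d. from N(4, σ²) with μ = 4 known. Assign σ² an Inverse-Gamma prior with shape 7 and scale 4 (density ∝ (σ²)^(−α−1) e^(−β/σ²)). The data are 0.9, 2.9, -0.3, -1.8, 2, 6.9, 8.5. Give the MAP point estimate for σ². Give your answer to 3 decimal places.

Sum of squared deviations about the known mean: SS = (0.9−4)² + (2.9−4)² + (-0.3−4)² + (-1.8−4)² + (2−4)² + (6.9−4)² + (8.5−4)² = 95.61.
The Normal likelihood contributes (σ²)^(−n/2) exp(−SS/(2σ²)), so the posterior is Inverse-Gamma(α + n/2, β + SS/2) = Inverse-Gamma(10.5, 51.805).
The mode of Inverse-Gamma(a, b) is b/(a+1) = 51.805/11.5 ≈ 4.505.

σ̂²_MAP = 4.505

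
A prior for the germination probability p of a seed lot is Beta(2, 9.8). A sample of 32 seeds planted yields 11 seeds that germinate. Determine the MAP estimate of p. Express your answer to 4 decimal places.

p̂_MAP = 0.2871

Prior: Beta(2, 9.8).
Data: 11 successes in 32 trials. The binomial likelihood contributes p^11(1−p)^21, so the posterior is Beta(2+11, 9.8+21) = Beta(13, 30.8).
For Beta(a, b) with a, b > 1 the mode is (a−1)/(a+b−2) = 12/41.8 ≈ 0.2871.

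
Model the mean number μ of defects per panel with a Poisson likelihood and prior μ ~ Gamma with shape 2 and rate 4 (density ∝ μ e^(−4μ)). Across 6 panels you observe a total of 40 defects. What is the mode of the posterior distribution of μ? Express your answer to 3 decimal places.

Σxᵢ = 40, n = 6.
Posterior ∝ μe^(−4μ) · μ^40e^(−6μ) = μ^41e^(−10μ), i.e. Gamma(shape=42, rate=10).
The mode of a Gamma(a, b) with a ≥ 1 (shape–rate) is (a−1)/b = 41/10 ≈ 4.100.

μ̂_MAP = 4.100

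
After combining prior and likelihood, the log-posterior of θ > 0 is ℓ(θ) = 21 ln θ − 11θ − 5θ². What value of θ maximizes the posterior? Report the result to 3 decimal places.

θ̂_MAP = 1.000

ℓ'(θ) = 21/θ − 11 − 10θ. Setting this to zero and multiplying by θ: 10θ² + 11θ − 21 = 0.
θ = (−11 + √(11² + 4·10·21)) / (2·10) = (−11 + √961) / 20 = (−11 + 31)/20 = 1.
ℓ''(θ) = −21/θ² − 10 < 0, confirming a maximum.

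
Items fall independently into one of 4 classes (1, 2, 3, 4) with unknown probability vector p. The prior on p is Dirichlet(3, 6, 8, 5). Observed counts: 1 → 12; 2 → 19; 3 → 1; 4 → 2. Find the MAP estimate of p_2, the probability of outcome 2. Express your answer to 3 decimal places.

The posterior is Dirichlet(αᵢ + nᵢ) = Dirichlet(15, 25, 9, 7).
For a Dirichlet(a₁,…,a_K) with all aᵢ > 1, the mode has j-th component (aⱼ − 1)/(Σaᵢ − K).
Here Σaᵢ = 56 and K = 4, so p_2 = (25 − 1)/(56 − 4) = 24/52 ≈ 0.462.

MAP estimate: 0.462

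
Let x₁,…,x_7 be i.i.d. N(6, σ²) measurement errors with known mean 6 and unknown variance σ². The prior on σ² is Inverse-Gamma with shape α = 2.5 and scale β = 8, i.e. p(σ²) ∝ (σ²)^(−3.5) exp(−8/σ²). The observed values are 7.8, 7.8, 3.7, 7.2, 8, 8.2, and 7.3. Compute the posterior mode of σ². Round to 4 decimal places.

σ̂²_MAP = 2.8386

Sum of squared deviations about the known mean: SS = (7.8−6)² + (7.8−6)² + (3.7−6)² + (7.2−6)² + (8−6)² + (8.2−6)² + (7.3−6)² = 23.74.
The Normal likelihood contributes (σ²)^(−n/2) exp(−SS/(2σ²)), so the posterior is Inverse-Gamma(α + n/2, β + SS/2) = Inverse-Gamma(6, 19.87).
The mode of Inverse-Gamma(a, b) is b/(a+1) = 19.87/7 ≈ 2.8386.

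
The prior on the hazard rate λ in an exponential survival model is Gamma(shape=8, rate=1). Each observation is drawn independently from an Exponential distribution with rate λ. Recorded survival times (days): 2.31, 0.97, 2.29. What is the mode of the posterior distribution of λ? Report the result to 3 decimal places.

λ̂_MAP = 1.522

The Exponential(rate=λ) likelihood is ∝ λ^n e^(−λΣtᵢ). Here n = 3 and Σtᵢ = 2.31 + 0.97 + 2.29 = 5.57.
Posterior ∝ λ^7e^(−1λ) · λ^3e^(−5.57λ) = λ^10e^(−6.57λ), i.e. Gamma(11, 6.57).
Mode = (a−1)/b = 10/6.57 ≈ 1.522.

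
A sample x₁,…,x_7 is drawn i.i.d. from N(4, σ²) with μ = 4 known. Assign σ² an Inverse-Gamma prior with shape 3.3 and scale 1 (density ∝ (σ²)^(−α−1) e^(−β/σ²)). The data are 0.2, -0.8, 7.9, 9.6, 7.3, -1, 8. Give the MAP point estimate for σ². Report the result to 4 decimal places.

Sum of squared deviations about the known mean: SS = (0.2−4)² + (-0.8−4)² + (7.9−4)² + (9.6−4)² + (7.3−4)² + (-1−4)² + (8−4)² = 135.94.
The Normal likelihood contributes (σ²)^(−n/2) exp(−SS/(2σ²)), so the posterior is Inverse-Gamma(α + n/2, β + SS/2) = Inverse-Gamma(6.8, 68.97).
The mode of Inverse-Gamma(a, b) is b/(a+1) = 68.97/7.8 ≈ 8.8423.

σ̂²_MAP = 8.8423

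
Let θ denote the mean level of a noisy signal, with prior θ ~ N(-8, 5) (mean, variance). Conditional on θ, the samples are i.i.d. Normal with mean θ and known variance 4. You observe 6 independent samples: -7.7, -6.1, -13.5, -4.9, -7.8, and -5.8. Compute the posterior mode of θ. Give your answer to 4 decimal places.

n = 6; x̄ = ((-7.7) + (-6.1) + (-13.5) + (-4.9) + (-7.8) + (-5.8))/6 = -45.8/6 = -229/30 ≈ -7.6333.
For a Normal prior and Normal likelihood with known variance, the posterior is Normal; its mode equals its mean, the precision-weighted average.
Prior precision 1/σ₀² = 1/5 = 0.2; data precision n/σ² = 6/4 = 1.5.
θ̂ = (0.2·(-8) + 1.5·(-229/30)) / (0.2 + 1.5) = (-13.05)/1.7 = -261/34 ≈ -7.6765.

θ̂_MAP = -7.6765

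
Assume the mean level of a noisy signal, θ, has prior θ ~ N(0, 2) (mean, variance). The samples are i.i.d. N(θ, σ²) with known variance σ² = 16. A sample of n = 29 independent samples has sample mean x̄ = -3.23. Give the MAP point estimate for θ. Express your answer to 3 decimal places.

n = 29, x̄ = -3.23.
For a Normal prior and Normal likelihood with known variance, the posterior is Normal; its mode equals its mean, the precision-weighted average.
Prior precision 1/σ₀² = 1/2 = 0.5; data precision n/σ² = 29/16 = 1.8125.
θ̂ = (0.5·0 + 1.8125·(-3.23)) / (0.5 + 1.8125) = (-5.854375)/2.3125 = -9367/3700 ≈ -2.532.

θ̂_MAP = -2.532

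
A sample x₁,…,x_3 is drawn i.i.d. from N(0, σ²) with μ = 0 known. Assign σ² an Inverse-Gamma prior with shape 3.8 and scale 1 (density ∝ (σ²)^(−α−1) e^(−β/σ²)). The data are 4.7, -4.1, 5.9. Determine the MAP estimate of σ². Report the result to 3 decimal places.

Sum of squared deviations about the known mean: SS = (4.7−0)² + (-4.1−0)² + (5.9−0)² = 73.71.
The Normal likelihood contributes (σ²)^(−n/2) exp(−SS/(2σ²)), so the posterior is Inverse-Gamma(α + n/2, β + SS/2) = Inverse-Gamma(5.3, 37.855).
The mode of Inverse-Gamma(a, b) is b/(a+1) = 37.855/6.3 ≈ 6.009.

σ̂²_MAP = 6.009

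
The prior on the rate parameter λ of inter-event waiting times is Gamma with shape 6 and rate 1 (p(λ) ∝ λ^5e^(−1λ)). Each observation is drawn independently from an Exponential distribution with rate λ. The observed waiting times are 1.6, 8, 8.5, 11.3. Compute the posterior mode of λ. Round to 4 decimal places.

λ̂_MAP = 0.2961

The Exponential(rate=λ) likelihood is ∝ λ^n e^(−λΣtᵢ). Here n = 4 and Σtᵢ = 1.6 + 8 + 8.5 + 11.3 = 29.4.
Posterior ∝ λ^5e^(−1λ) · λ^4e^(−29.4λ) = λ^9e^(−30.4λ), i.e. Gamma(10, 30.4).
Mode = (a−1)/b = 9/30.4 ≈ 0.2961.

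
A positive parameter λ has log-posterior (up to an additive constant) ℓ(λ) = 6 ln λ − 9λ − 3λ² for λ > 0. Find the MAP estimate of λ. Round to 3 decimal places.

λ̂_MAP = 0.500

ℓ'(λ) = 6/λ − 9 − 6λ. Setting this to zero and multiplying by λ: 6λ² + 9λ − 6 = 0.
λ = (−9 + √(9² + 4·6·6)) / (2·6) = (−9 + √225) / 12 = (−9 + 15)/12 = 1/2.
ℓ''(λ) = −6/λ² − 6 < 0, confirming a maximum.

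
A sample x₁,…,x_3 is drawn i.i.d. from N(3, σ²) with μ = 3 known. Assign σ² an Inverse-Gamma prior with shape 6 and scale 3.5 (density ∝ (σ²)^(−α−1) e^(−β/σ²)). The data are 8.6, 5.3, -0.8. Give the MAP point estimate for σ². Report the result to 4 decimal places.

Sum of squared deviations about the known mean: SS = (8.6−3)² + (5.3−3)² + (-0.8−3)² = 51.09.
The Normal likelihood contributes (σ²)^(−n/2) exp(−SS/(2σ²)), so the posterior is Inverse-Gamma(α + n/2, β + SS/2) = Inverse-Gamma(7.5, 29.045).
The mode of Inverse-Gamma(a, b) is b/(a+1) = 29.045/8.5 ≈ 3.4171.

σ̂²_MAP = 3.4171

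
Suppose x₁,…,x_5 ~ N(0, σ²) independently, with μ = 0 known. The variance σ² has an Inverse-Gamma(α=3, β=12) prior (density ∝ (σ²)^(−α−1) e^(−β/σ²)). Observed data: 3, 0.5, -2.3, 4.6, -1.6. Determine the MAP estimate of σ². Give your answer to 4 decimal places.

σ̂²_MAP = 4.7892

Sum of squared deviations about the known mean: SS = (3−0)² + (0.5−0)² + (-2.3−0)² + (4.6−0)² + (-1.6−0)² = 38.26.
The Normal likelihood contributes (σ²)^(−n/2) exp(−SS/(2σ²)), so the posterior is Inverse-Gamma(α + n/2, β + SS/2) = Inverse-Gamma(5.5, 31.13).
The mode of Inverse-Gamma(a, b) is b/(a+1) = 31.13/6.5 ≈ 4.7892.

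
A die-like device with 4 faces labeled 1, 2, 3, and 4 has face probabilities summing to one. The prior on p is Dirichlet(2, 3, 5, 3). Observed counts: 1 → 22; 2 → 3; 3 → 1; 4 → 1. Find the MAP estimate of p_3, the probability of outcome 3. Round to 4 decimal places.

The posterior is Dirichlet(αᵢ + nᵢ) = Dirichlet(24, 6, 6, 4).
For a Dirichlet(a₁,…,a_K) with all aᵢ > 1, the mode has j-th component (aⱼ − 1)/(Σaᵢ − K).
Here Σaᵢ = 40 and K = 4, so p_3 = (6 − 1)/(40 − 4) = 5/36 ≈ 0.1389.

MAP estimate: 0.1389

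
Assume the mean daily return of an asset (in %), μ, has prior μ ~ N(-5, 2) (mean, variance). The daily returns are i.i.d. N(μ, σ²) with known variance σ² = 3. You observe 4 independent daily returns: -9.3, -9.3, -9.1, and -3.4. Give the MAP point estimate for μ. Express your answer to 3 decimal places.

μ̂_MAP = -7.018

n = 4; x̄ = ((-9.3) + (-9.3) + (-9.1) + (-3.4))/4 = -31.1/4 = -7.775.
For a Normal prior and Normal likelihood with known variance, the posterior is Normal; its mode equals its mean, the precision-weighted average.
Prior precision 1/σ₀² = 1/2 = 0.5; data precision n/σ² = 4/3.
μ̂ = (0.5·(-5) + (4/3)·(-7.775)) / (0.5 + 4/3) = (-193/15)/(11/6) = -386/55 ≈ -7.018.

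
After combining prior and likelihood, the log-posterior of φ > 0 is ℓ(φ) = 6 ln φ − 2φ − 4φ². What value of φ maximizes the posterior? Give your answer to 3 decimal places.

φ̂_MAP = 0.750

ℓ'(φ) = 6/φ − 2 − 8φ. Setting this to zero and multiplying by φ: 8φ² + 2φ − 6 = 0.
φ = (−2 + √(2² + 4·8·6)) / (2·8) = (−2 + √196) / 16 = (−2 + 14)/16 = 3/4.
ℓ''(φ) = −6/φ² − 8 < 0, confirming a maximum.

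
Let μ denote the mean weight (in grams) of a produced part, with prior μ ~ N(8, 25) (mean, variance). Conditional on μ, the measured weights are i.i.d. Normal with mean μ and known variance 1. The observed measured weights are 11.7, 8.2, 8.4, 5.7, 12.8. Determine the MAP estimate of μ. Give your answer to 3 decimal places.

μ̂_MAP = 9.349

n = 5; x̄ = (11.7 + 8.2 + 8.4 + 5.7 + 12.8)/5 = 46.8/5 = 9.36.
For a Normal prior and Normal likelihood with known variance, the posterior is Normal; its mode equals its mean, the precision-weighted average.
Prior precision 1/σ₀² = 1/25 = 0.04; data precision n/σ² = 5/1 = 5.
μ̂ = (0.04·8 + 5·9.36) / (0.04 + 5) = 47.12/5.04 = 589/63 ≈ 9.349.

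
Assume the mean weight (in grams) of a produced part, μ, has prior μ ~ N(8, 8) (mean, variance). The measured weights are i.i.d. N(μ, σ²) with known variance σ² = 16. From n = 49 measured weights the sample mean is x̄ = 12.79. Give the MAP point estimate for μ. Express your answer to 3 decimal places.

n = 49, x̄ = 12.79.
For a Normal prior and Normal likelihood with known variance, the posterior is Normal; its mode equals its mean, the precision-weighted average.
Prior precision 1/σ₀² = 1/8 = 0.125; data precision n/σ² = 49/16 = 3.0625.
μ̂ = (0.125·8 + 3.0625·12.79) / (0.125 + 3.0625) = 40.169375/3.1875 = 64271/5100 ≈ 12.602.

μ̂_MAP = 12.602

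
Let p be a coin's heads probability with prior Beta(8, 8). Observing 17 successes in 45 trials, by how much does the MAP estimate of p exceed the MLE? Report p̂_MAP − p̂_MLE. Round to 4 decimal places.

MAP − MLE = 0.0290

Posterior is Beta(25, 36); MAP = (25−1)/(61−2) = 24/59 ≈ 0.40678.
MLE ignores the prior: p̂_MLE = k/n = 17/45 ≈ 0.37778.
Difference = 24/59 − 17/45 = 77/2655 ≈ 0.0290.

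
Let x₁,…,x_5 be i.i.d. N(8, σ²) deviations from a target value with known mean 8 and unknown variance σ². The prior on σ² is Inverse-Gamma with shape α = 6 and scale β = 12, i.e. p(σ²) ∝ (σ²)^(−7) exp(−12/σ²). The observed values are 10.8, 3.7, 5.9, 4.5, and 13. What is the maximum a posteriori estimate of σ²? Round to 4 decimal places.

Sum of squared deviations about the known mean: SS = (10.8−8)² + (3.7−8)² + (5.9−8)² + (4.5−8)² + (13−8)² = 67.99.
The Normal likelihood contributes (σ²)^(−n/2) exp(−SS/(2σ²)), so the posterior is Inverse-Gamma(α + n/2, β + SS/2) = Inverse-Gamma(8.5, 45.995).
The mode of Inverse-Gamma(a, b) is b/(a+1) = 45.995/9.5 ≈ 4.8416.

σ̂²_MAP = 4.8416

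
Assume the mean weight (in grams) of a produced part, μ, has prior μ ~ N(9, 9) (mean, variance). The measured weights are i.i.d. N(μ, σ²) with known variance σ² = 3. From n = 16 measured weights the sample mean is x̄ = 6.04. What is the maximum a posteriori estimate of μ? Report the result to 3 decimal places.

μ̂_MAP = 6.100

n = 16, x̄ = 6.04.
For a Normal prior and Normal likelihood with known variance, the posterior is Normal; its mode equals its mean, the precision-weighted average.
Prior precision 1/σ₀² = 1/9; data precision n/σ² = 16/3.
μ̂ = ((1/9)·9 + (16/3)·6.04) / (1/9 + 16/3) = (2491/75)/(49/9) = 7473/1225 ≈ 6.100.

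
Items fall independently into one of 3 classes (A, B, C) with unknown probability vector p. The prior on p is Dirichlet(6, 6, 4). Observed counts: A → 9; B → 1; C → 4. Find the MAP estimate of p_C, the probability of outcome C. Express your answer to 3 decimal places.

The posterior is Dirichlet(αᵢ + nᵢ) = Dirichlet(15, 7, 8).
For a Dirichlet(a₁,…,a_K) with all aᵢ > 1, the mode has j-th component (aⱼ − 1)/(Σaᵢ − K).
Here Σaᵢ = 30 and K = 3, so p_C = (8 − 1)/(30 − 3) = 7/27 ≈ 0.259.

MAP estimate of p_C = 0.259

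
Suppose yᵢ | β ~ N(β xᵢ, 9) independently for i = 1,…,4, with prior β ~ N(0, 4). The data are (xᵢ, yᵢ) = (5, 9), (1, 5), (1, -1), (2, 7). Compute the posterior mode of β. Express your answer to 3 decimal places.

log p(β | y) = −Σ(yᵢ − βxᵢ)²/(2·9) − β²/(2·4) + const.
Setting the derivative to zero: Σxᵢ(yᵢ − βxᵢ)/9 − β/4 = 0, so β = Σxᵢyᵢ / (Σxᵢ² + σ²/τ²).
Σxᵢyᵢ = 5·9 + 1·5 + 1·(-1) + 2·7 = 63; Σxᵢ² = 31; σ²/τ² = 2.25.
β̂_MAP = 63 / (31 + 2.25) = 63/33.25 ≈ 1.895.

β̂_MAP = 1.895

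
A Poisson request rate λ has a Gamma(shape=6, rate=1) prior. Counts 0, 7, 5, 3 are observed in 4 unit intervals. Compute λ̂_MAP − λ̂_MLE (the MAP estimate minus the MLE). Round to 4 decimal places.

MAP − MLE = 0.2500

Σxᵢ = 15. Posterior is Gamma(21, 5); MAP = (21−1)/5 = 20/5 ≈ 4.00000.
MLE = x̄ = 15/4 ≈ 3.75000.
Difference = 20/5 − 15/4 = 1/4 ≈ 0.2500.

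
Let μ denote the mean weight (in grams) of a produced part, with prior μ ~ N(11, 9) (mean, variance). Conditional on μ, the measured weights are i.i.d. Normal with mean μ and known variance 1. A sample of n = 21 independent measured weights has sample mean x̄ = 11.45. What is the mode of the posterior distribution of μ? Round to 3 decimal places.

μ̂_MAP = 11.448

n = 21, x̄ = 11.45.
For a Normal prior and Normal likelihood with known variance, the posterior is Normal; its mode equals its mean, the precision-weighted average.
Prior precision 1/σ₀² = 1/9; data precision n/σ² = 21/1 = 21.
μ̂ = ((1/9)·11 + 21·11.45) / (1/9 + 21) = (43501/180)/(190/9) = 43501/3800 ≈ 11.448.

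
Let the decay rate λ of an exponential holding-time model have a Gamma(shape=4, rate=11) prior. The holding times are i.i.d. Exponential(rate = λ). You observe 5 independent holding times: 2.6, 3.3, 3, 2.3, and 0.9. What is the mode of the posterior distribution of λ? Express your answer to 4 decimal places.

The Exponential(rate=λ) likelihood is ∝ λ^n e^(−λΣtᵢ). Here n = 5 and Σtᵢ = 2.6 + 3.3 + 3 + 2.3 + 0.9 = 12.1.
Posterior ∝ λ^3e^(−11λ) · λ^5e^(−12.1λ) = λ^8e^(−23.1λ), i.e. Gamma(9, 23.1).
Mode = (a−1)/b = 8/23.1 ≈ 0.3463.

λ̂_MAP = 0.3463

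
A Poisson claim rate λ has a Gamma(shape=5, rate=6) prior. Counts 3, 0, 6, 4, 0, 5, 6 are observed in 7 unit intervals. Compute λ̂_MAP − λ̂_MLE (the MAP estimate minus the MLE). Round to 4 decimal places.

MAP − MLE = -1.2747

Σxᵢ = 24. Posterior is Gamma(29, 13); MAP = (29−1)/13 = 28/13 ≈ 2.15385.
MLE = x̄ = 24/7 ≈ 3.42857.
Difference = 28/13 − 24/7 = -116/91 ≈ -1.2747.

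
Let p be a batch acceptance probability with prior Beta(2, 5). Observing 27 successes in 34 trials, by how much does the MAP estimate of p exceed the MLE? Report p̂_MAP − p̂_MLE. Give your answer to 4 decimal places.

MAP − MLE = -0.0762

Posterior is Beta(29, 12); MAP = (29−1)/(41−2) = 28/39 ≈ 0.71795.
MLE ignores the prior: p̂_MLE = k/n = 27/34 ≈ 0.79412.
Difference = 28/39 − 27/34 = -101/1326 ≈ -0.0762.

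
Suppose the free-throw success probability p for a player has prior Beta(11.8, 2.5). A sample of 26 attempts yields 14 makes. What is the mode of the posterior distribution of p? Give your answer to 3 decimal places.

Prior: Beta(11.8, 2.5).
Data: 14 successes in 26 trials. The binomial likelihood contributes p^14(1−p)^12, so the posterior is Beta(11.8+14, 2.5+12) = Beta(25.8, 14.5).
For Beta(a, b) with a, b > 1 the mode is (a−1)/(a+b−2) = 24.8/38.3 ≈ 0.648.

p̂_MAP = 0.648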